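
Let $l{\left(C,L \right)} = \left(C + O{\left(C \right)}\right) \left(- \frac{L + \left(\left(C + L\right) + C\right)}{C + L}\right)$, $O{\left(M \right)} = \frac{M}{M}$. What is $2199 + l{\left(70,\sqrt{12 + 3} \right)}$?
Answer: $2057$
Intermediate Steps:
$O{\left(M \right)} = 1$
$l{\left(C,L \right)} = - \frac{\left(1 + C\right) \left(2 C + 2 L\right)}{C + L}$ ($l{\left(C,L \right)} = \left(C + 1\right) \left(- \frac{L + \left(\left(C + L\right) + C\right)}{C + L}\right) = \left(1 + C\right) \left(- \frac{L + \left(L + 2 C\right)}{C + L}\right) = \left(1 + C\right) \left(- \frac{2 C + 2 L}{C + L}\right) = - \frac{\left(1 + C\right) \left(2 C + 2 L\right)}{C + L}$)
$2199 + l{\left(70,\sqrt{12 + 3} \right)} = 2199 - 142 = 2057$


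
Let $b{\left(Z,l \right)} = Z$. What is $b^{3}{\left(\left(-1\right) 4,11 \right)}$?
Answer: $-64$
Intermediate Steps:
$b^{3}{\left(\left(-1\right) 4,11 \right)} = \left(\left(-1\right) 4\right)^{3} = \left(-4\right)^{3} = -64$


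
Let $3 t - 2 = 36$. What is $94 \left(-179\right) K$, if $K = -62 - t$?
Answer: $\frac{3769024}{3} \approx 1.2563 \cdot 10^{6}$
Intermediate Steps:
$t = \frac{38}{3}$ ($t = \frac{2}{3} + \frac{1}{3} \cdot 36 = \frac{2}{3} + 12 = \frac{38}{3} \approx 12.667$)
$K = - \frac{224}{3}$ ($K = -62 - \frac{38}{3} = - \frac{224}{3} \approx -74.667$)
$94 \left(-179\right) K = 94 \left(-179\right) \left(- \frac{224}{3}\right) = \left(-16826\right) \left(- \frac{224}{3}\right) = \frac{3769024}{3}$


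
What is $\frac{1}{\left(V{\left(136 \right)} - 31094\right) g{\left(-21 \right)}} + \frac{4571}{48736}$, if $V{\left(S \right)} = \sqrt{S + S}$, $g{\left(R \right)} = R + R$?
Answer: $\frac{3314584511197}{35339810087328} + \frac{\sqrt{17}}{10151783922} \approx 0.093792$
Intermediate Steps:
$g{\left(R \right)} = 2 R$
$V{\left(S \right)} = \sqrt{2} \sqrt{S}$ ($V{\left(S \right)} = \sqrt{2 S} = \sqrt{2} \sqrt{S}$)
$\frac{1}{\left(V{\left(136 \right)} - 31094\right) g{\left(-21 \right)}} + \frac{4571}{48736} = \frac{1}{\left(\sqrt{2} \sqrt{136} - 31094\right) 2 \left(-21\right)} + \frac{4571}{48736} = \frac{1}{\left(\sqrt{2} \cdot 2 \sqrt{34} - 31094\right) \left(-42\right)} + 4571 \cdot \frac{1}{48736} = \frac{1}{4 \sqrt{17} - 31094} \left(- \frac{1}{42}\right) + \frac{4571}{48736} = \frac{1}{-31094 + 4 \sqrt{17}} \left(- \frac{1}{42}\right) + \frac{4571}{48736} = - \frac{1}{42 \left(-31094 + 4 \sqrt{17}\right)} + \frac{4571}{48736} = \frac{4571}{48736} - \frac{1}{42 \left(-31094 + 4 \sqrt{17}\right)}$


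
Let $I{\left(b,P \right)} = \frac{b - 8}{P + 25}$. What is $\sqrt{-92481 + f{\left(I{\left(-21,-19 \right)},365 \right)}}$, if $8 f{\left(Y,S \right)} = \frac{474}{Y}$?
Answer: $\frac{i \sqrt{311147322}}{58} \approx 304.13 i$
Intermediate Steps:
$I{\left(b,P \right)} = \frac{-8 + b}{25 + P}$
$f{\left(Y,S \right)} = \frac{237}{4 Y}$ ($f{\left(Y,S \right)} = \frac{474 \frac{1}{Y}}{8} = \frac{237}{4 Y}$)
$\sqrt{-92481 + f{\left(I{\left(-21,-19 \right)},365 \right)}} = \sqrt{-92481 + \frac{237}{4 \frac{-8 - 21}{25 - 19}}} = \sqrt{-92481 + \frac{237}{4 \cdot \frac{1}{6} \left(-29\right)}} = \sqrt{-92481 + \frac{237}{4 \left(- \frac{29}{6}\right)}} = \sqrt{-92481 + \frac{237}{4} \left(- \frac{6}{29}\right)} = \sqrt{-92481 - \frac{711}{58}} = \sqrt{- \frac{5364609}{58}} = \frac{i \sqrt{311147322}}{58}$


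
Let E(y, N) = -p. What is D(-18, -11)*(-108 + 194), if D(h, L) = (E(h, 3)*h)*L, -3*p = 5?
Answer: 28380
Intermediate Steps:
p = -5/3 (p = -⅓*5 = -5/3 ≈ -1.6667)
E(y, N) = 5/3 (E(y, N) = -1*(-5/3) = 5/3)
D(h, L) = 5*L*h/3 (D(h, L) = (5*h/3)*L = 5*L*h/3)
D(-18, -11)*(-108 + 194) = ((5/3)*(-11)*(-18))*(-108 + 194) = 330*86 = 28380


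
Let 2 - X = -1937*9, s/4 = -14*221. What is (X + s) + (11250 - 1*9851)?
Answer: 6458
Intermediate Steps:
s = -12376 (s = 4*(-14*221) = 4*(-3094) = -12376)
X = 17435 (X = 2 - (-1937)*9 = 2 - 1*(-17433) = 2 + 17433 = 17435)
(X + s) + (11250 - 1*9851) = (17435 - 12376) + (11250 - 1*9851) = 5059 + (11250 - 9851) = 5059 + 1399 = 6458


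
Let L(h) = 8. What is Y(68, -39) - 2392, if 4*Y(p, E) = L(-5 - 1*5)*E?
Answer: -2470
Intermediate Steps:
Y(p, E) = 2*E (Y(p, E) = (8*E)/4 = 2*E)
Y(68, -39) - 2392 = 2*(-39) - 2392 = -78 - 2392 = -2470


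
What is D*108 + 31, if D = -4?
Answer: -401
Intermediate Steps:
D*108 + 31 = -4*108 + 31 = -432 + 31 = -401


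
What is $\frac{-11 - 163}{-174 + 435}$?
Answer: $- \frac{2}{3} \approx -0.66667$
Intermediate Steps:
$\frac{-11 - 163}{-174 + 435} = - \frac{174}{261} = \left(-174\right) \frac{1}{261} = - \frac{2}{3}$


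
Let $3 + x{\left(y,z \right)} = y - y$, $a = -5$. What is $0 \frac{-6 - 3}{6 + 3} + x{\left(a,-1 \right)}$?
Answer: $-3$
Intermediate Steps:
$x{\left(y,z \right)} = -3$ ($x{\left(y,z \right)} = -3 + \left(y - y\right) = -3 + 0 = -3$)
$0 \frac{-6 - 3}{6 + 3} + x{\left(a,-1 \right)} = 0 \frac{-6 - 3}{6 + 3} - 3 = 0 \left(- \frac{9}{9}\right) - 3 = 0 \left(\left(-9\right) \frac{1}{9}\right) - 3 = 0 \left(-1\right) - 3 = 0 - 3 = -3$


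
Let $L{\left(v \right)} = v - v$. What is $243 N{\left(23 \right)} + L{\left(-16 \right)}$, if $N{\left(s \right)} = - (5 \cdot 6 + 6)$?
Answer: $-8748$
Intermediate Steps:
$L{\left(v \right)} = 0$
$N{\left(s \right)} = -36$ ($N{\left(s \right)} = - (30 + 6) = \left(-1\right) 36 = -36$)
$243 N{\left(23 \right)} + L{\left(-16 \right)} = 243 \left(-36\right) + 0 = -8748 + 0 = -8748$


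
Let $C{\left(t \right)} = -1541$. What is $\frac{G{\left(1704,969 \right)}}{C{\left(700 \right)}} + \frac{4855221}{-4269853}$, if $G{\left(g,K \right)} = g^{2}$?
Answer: $- \frac{1772213626287}{939977639} \approx -1885.4$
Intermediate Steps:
$\frac{G{\left(1704,969 \right)}}{C{\left(700 \right)}} + \frac{4855221}{-4269853} = \frac{1704^{2}}{-1541} + \frac{4855221}{-4269853} = 2903616 \left(- \frac{1}{1541}\right) + 4855221 \left(- \frac{1}{4269853}\right) = - \frac{2903616}{1541} - \frac{693603}{609979} = - \frac{1772213626287}{939977639}$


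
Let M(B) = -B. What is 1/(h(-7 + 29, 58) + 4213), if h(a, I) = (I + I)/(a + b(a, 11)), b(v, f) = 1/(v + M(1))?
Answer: 463/1953055 ≈ 0.00023706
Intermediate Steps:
b(v, f) = 1/(-1 + v) (b(v, f) = 1/(v - 1*1) = 1/(v - 1) = 1/(-1 + v))
h(a, I) = 2*I/(a + 1/(-1 + a)) (h(a, I) = (I + I)/(a + 1/(-1 + a)) = (2*I)/(a + 1/(-1 + a)) = 2*I/(a + 1/(-1 + a)))
1/(h(-7 + 29, 58) + 4213) = 1/(2*58*(-1 + (-7 + 29))/(1 + (-7 + 29)*(-1 + (-7 + 29))) + 4213) = 1/(2*58*(-1 + 22)/(1 + 22*(-1 + 22)) + 4213) = 1/(2*58*21/(1 + 22*21) + 4213) = 1/(2*58*21/(1 + 462) + 4213) = 1/(2*58*21/463 + 4213) = 1/(2*58*(1/463)*21 + 4213) = 1/(2436/463 + 4213) = 1/(1953055/463) = 463/1953055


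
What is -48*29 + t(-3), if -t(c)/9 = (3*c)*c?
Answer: -1635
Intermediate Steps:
t(c) = -27*c**2 (t(c) = -9*3*c*c = -27*c**2)
-48*29 + t(-3) = -48*29 - 27*(-3)**2 = -1392 - 27*9 = -1392 - 243 = -1635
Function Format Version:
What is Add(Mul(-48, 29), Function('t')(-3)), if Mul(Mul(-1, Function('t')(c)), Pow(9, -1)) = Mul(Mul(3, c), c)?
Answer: -1635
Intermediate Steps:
Function('t')(c) = Mul(-27, Pow(c, 2)) (Function('t')(c) = Mul(-9, Mul(Mul(3, c), c)) = Mul(-9, Mul(3, Pow(c, 2))) = Mul(-27, Pow(c, 2)))
Add(Mul(-48, 29), Function('t')(-3)) = Add(Mul(-48, 29), Mul(-27, Pow(-3, 2))) = Add(-1392, Mul(-27, 9)) = Add(-1392, -243) = -1635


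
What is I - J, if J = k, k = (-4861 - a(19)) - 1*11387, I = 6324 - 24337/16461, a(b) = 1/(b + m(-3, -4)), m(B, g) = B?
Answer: 5944550141/263376 ≈ 22571.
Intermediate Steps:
a(b) = 1/(-3 + b) (a(b) = 1/(b - 3) = 1/(-3 + b))
I = 104075027/16461 (I = 6324 - 24337*1/16461 = 6324 - 24337/16461 = 104075027/16461 ≈ 6322.5)
k = -259969/16 (k = (-4861 - 1/(-3 + 19)) - 1*11387 = (-4861 - 1/16) - 11387 = -77777/16 - 11387 = -259969/16 ≈ -16248.)
J = -259969/16 ≈ -16248.
I - J = 104075027/16461 - 1*(-259969/16) = 104075027/16461 + 259969/16 = 5944550141/263376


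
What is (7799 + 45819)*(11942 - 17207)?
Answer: -282298770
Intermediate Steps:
(7799 + 45819)*(11942 - 17207) = 53618*(-5265) = -282298770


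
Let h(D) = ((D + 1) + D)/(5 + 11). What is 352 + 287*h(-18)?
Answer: -4413/16 ≈ -275.81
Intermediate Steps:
h(D) = 1/16 + D/8 (h(D) = ((1 + D) + D)/16 = (1 + 2*D)*(1/16) = 1/16 + D/8)
352 + 287*h(-18) = 352 + 287*(1/16 + (1/8)*(-18)) = 352 + 287*(1/16 - 9/4) = 352 + 287*(-35/16) = 352 - 10045/16 = -4413/16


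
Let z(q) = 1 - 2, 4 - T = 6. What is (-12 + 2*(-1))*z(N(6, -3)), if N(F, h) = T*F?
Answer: 14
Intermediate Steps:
T = -2 (T = 4 - 1*6 = 4 - 6 = -2)
N(F, h) = -2*F
z(q) = -1
(-12 + 2*(-1))*z(N(6, -3)) = (-12 + 2*(-1))*(-1) = (-12 - 2)*(-1) = -14*(-1) = 14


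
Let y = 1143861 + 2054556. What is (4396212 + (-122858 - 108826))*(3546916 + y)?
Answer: 28091128147824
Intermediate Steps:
y = 3198417
(4396212 + (-122858 - 108826))*(3546916 + y) = (4396212 + (-122858 - 108826))*(3546916 + 3198417) = (4396212 - 231684)*6745333 = 4164528*6745333 = 28091128147824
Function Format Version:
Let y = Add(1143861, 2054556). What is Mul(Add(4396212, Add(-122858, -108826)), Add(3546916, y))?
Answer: 28091128147824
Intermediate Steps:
y = 3198417
Mul(Add(4396212, Add(-122858, -108826)), Add(3546916, y)) = Mul(Add(4396212, Add(-122858, -108826)), Add(3546916, 3198417)) = Mul(Add(4396212, -231684), 6745333) = Mul(4164528, 6745333) = 28091128147824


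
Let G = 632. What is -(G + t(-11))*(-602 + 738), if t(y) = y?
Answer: -84456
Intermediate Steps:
-(G + t(-11))*(-602 + 738) = -(632 - 11)*(-602 + 738) = -621*136 = -1*84456 = -84456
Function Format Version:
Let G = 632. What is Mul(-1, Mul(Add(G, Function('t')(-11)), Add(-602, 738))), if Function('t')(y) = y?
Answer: -84456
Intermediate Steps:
Mul(-1, Mul(Add(G, Function('t')(-11)), Add(-602, 738))) = Mul(-1, Mul(Add(632, -11), Add(-602, 738))) = Mul(-1, Mul(621, 136)) = Mul(-1, 84456) = -84456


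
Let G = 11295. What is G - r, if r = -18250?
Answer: 29545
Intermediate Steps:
G - r = 11295 - 1*(-18250) = 11295 + 18250 = 29545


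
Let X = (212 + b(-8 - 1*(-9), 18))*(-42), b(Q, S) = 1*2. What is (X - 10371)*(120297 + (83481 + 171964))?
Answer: -7273989378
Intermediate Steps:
b(Q, S) = 2
X = -8988 (X = (212 + 2)*(-42) = 214*(-42) = -8988)
(X - 10371)*(120297 + (83481 + 171964)) = (-8988 - 10371)*(120297 + (83481 + 171964)) = -19359*(120297 + 255445) = -19359*375742 = -7273989378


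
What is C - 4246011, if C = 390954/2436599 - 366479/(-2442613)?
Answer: -25270847617912639334/5951668393187 ≈ -4.2460e+6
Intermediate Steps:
C = 1847911687723/5951668393187 (C = 390954*(1/2436599) - 366479*(-1/2442613) = 390954/2436599 + 366479/2442613 = 1847911687723/5951668393187 ≈ 0.31049)
C - 4246011 = 1847911687723/5951668393187 - 4246011 = -25270847617912639334/5951668393187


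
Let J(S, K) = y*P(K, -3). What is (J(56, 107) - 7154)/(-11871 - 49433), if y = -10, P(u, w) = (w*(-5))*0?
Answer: 3577/30652 ≈ 0.11670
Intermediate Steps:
P(u, w) = 0 (P(u, w) = -5*w*0 = 0)
J(S, K) = 0 (J(S, K) = -10*0 = 0)
(J(56, 107) - 7154)/(-11871 - 49433) = (0 - 7154)/(-11871 - 49433) = -7154/(-61304) = -7154*(-1/61304) = 3577/30652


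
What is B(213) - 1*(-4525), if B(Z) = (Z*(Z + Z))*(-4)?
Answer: -358427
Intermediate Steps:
B(Z) = -8*Z² (B(Z) = (Z*(2*Z))*(-4) = (2*Z²)*(-4) = -8*Z²)
B(213) - 1*(-4525) = -8*213² - 1*(-4525) = -8*45369 + 4525 = -362952 + 4525 = -358427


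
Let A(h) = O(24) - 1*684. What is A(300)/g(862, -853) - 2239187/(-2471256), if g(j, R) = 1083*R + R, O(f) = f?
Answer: 518024941721/571262950728 ≈ 0.90681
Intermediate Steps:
A(h) = -660 (A(h) = 24 - 1*684 = 24 - 684 = -660)
g(j, R) = 1084*R
A(300)/g(862, -853) - 2239187/(-2471256) = -660/(1084*(-853)) - 2239187/(-2471256) = -660/(-924652) - 2239187*(-1/2471256) = -660*(-1/924652) + 2239187/2471256 = 165/231163 + 2239187/2471256 = 518024941721/571262950728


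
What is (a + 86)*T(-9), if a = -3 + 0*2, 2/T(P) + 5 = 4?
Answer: -166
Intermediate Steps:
T(P) = -2 (T(P) = 2/(-5 + 4) = 2/(-1) = 2*(-1) = -2)
a = -3 (a = -3 + 0 = -3)
(a + 86)*T(-9) = (-3 + 86)*(-2) = 83*(-2) = -166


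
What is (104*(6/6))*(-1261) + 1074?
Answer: -130070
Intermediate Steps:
(104*(6/6))*(-1261) + 1074 = (104*(6*(⅙)))*(-1261) + 1074 = (104*1)*(-1261) + 1074 = 104*(-1261) + 1074 = -131144 + 1074 = -130070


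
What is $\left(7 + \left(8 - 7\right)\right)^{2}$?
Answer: $64$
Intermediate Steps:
$\left(7 + \left(8 - 7\right)\right)^{2} = \left(7 + 1\right)^{2} = 8^{2} = 64$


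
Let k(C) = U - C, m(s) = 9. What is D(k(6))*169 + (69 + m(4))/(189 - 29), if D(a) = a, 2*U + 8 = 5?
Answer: -101361/80 ≈ -1267.0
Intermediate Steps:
U = -3/2 (U = -4 + (½)*5 = -4 + 5/2 = -3/2 ≈ -1.5000)
k(C) = -3/2 - C
D(k(6))*169 + (69 + m(4))/(189 - 29) = (-3/2 - 1*6)*169 + (69 + 9)/(189 - 29) = (-3/2 - 6)*169 + 78/160 = -15/2*169 + 78*(1/160) = -2535/2 + 39/80 = -101361/80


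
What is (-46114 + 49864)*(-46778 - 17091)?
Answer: -239508750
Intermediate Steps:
(-46114 + 49864)*(-46778 - 17091) = 3750*(-63869) = -239508750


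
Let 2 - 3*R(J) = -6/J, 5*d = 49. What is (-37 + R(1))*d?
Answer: -5047/15 ≈ -336.47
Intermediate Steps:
d = 49/5 (d = (⅕)*49 = 49/5 ≈ 9.8000)
R(J) = ⅔ + 2/J (R(J) = ⅔ - (-2)/J = ⅔ + 2/J)
(-37 + R(1))*d = (-37 + (⅔ + 2/1))*(49/5) = (-37 + (⅔ + 2*1))*(49/5) = (-37 + (⅔ + 2))*(49/5) = (-37 + 8/3)*(49/5) = -103/3*49/5 = -5047/15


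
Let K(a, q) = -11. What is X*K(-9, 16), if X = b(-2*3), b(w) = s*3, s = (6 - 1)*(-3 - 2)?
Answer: 825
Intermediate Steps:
s = -25 (s = 5*(-5) = -25)
b(w) = -75 (b(w) = -25*3 = -75)
X = -75
X*K(-9, 16) = -75*(-11) = 825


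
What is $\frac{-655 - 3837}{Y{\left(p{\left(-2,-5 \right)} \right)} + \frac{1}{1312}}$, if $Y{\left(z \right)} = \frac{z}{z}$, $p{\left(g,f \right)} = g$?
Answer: $- \frac{5893504}{1313} \approx -4488.6$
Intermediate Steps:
$Y{\left(z \right)} = 1$
$\frac{-655 - 3837}{Y{\left(p{\left(-2,-5 \right)} \right)} + \frac{1}{1312}} = \frac{-655 - 3837}{1 + \frac{1}{1312}} = - \frac{4492}{1 + \frac{1}{1312}} = - \frac{4492}{\frac{1313}{1312}} = \left(-4492\right) \frac{1312}{1313} = - \frac{5893504}{1313}$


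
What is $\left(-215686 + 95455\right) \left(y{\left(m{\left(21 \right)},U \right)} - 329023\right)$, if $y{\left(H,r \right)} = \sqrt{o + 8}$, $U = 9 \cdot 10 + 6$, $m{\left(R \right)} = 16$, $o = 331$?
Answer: $39558764313 - 120231 \sqrt{339} \approx 3.9557 \cdot 10^{10}$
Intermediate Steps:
$U = 96$ ($U = 90 + 6 = 96$)
$y{\left(H,r \right)} = \sqrt{339}$ ($y{\left(H,r \right)} = \sqrt{331 + 8} = \sqrt{339}$)
$\left(-215686 + 95455\right) \left(y{\left(m{\left(21 \right)},U \right)} - 329023\right) = \left(-215686 + 95455\right) \left(\sqrt{339} - 329023\right) = - 120231 \left(-329023 + \sqrt{339}\right) = 39558764313 - 120231 \sqrt{339}$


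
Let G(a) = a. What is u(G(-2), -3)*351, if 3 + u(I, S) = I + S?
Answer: -2808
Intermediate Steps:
u(I, S) = -3 + I + S (u(I, S) = -3 + (I + S) = -3 + I + S)
u(G(-2), -3)*351 = (-3 - 2 - 3)*351 = -8*351 = -2808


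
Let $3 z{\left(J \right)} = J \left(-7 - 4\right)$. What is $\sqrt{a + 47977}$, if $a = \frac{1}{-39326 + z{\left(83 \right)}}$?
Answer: $\frac{4 \sqrt{42384890457754}}{118891} \approx 219.04$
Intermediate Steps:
$z{\left(J \right)} = - \frac{11 J}{3}$ ($z{\left(J \right)} = \frac{J \left(-7 - 4\right)}{3} = \frac{J \left(-11\right)}{3} = \frac{\left(-11\right) J}{3} = - \frac{11 J}{3}$)
$a = - \frac{3}{118891}$ ($a = \frac{1}{-39326 - \frac{913}{3}} = \frac{1}{- \frac{118891}{3}} = - \frac{3}{118891} \approx -2.5233 \cdot 10^{-5}$)
$\sqrt{a + 47977} = \sqrt{- \frac{3}{118891} + 47977} = \sqrt{\frac{5704033504}{118891}} = \frac{4 \sqrt{42384890457754}}{118891}$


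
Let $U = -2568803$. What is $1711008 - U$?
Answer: $4279811$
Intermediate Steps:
$1711008 - U = 1711008 - -2568803 = 1711008 + 2568803 = 4279811$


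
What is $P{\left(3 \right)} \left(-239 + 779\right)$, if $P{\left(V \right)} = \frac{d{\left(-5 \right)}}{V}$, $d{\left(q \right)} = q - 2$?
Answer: $-1260$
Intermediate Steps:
$d{\left(q \right)} = -2 + q$ ($d{\left(q \right)} = q - 2 = -2 + q$)
$P{\left(V \right)} = - \frac{7}{V}$ ($P{\left(V \right)} = \frac{-2 - 5}{V} = - \frac{7}{V}$)
$P{\left(3 \right)} \left(-239 + 779\right) = - \frac{7}{3} \left(-239 + 779\right) = \left(-7\right) \frac{1}{3} \cdot 540 = \left(- \frac{7}{3}\right) 540 = -1260$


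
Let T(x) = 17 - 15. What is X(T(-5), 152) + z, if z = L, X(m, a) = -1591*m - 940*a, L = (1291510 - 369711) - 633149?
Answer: 142588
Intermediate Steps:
T(x) = 2
L = 288650 (L = 921799 - 633149 = 288650)
z = 288650
X(T(-5), 152) + z = (-1591*2 - 940*152) + 288650 = (-3182 - 142880) + 288650 = -146062 + 288650 = 142588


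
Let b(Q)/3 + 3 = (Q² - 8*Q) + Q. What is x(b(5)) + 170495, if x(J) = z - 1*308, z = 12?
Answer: 170199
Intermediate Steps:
b(Q) = -9 - 21*Q + 3*Q² (b(Q) = -9 + 3*((Q² - 8*Q) + Q) = -9 + 3*(Q² - 7*Q) = -9 + (-21*Q + 3*Q²) = -9 - 21*Q + 3*Q²)
x(J) = -296 (x(J) = 12 - 1*308 = 12 - 308 = -296)
x(b(5)) + 170495 = -296 + 170495 = 170199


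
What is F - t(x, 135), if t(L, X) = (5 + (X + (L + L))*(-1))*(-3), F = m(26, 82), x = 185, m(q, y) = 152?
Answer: -1348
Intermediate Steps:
F = 152
t(L, X) = -15 + 3*X + 6*L (t(L, X) = (5 + (X + 2*L)*(-1))*(-3) = (5 + (-X - 2*L))*(-3) = (5 - X - 2*L)*(-3) = -15 + 3*X + 6*L)
F - t(x, 135) = 152 - (-15 + 3*135 + 6*185) = 152 - (-15 + 405 + 1110) = 152 - 1*1500 = 152 - 1500 = -1348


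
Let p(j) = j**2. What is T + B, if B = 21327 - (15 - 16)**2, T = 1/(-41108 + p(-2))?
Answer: 876583903/41104 ≈ 21326.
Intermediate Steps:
T = -1/41104 (T = 1/(-41108 + (-2)**2) = 1/(-41108 + 4) = 1/(-41104) = -1/41104 ≈ -2.4329e-5)
B = 21326 (B = 21327 - 1*(-1)**2 = 21327 - 1*1 = 21327 - 1 = 21326)
T + B = -1/41104 + 21326 = 876583903/41104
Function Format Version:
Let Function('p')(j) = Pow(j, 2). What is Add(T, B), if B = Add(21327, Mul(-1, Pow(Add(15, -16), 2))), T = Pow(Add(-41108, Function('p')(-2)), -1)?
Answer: Rational(876583903, 41104) ≈ 21326.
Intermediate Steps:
T = Rational(-1, 41104) (T = Pow(Add(-41108, Pow(-2, 2)), -1) = Pow(Add(-41108, 4), -1) = Pow(-41104, -1) = Rational(-1, 41104) ≈ -2.4329e-5)
B = 21326 (B = Add(21327, Mul(-1, Pow(-1, 2))) = Add(21327, Mul(-1, 1)) = Add(21327, -1) = 21326)
Add(T, B) = Add(Rational(-1, 41104), 21326) = Rational(876583903, 41104)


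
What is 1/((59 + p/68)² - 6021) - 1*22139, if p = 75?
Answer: -246573891989/11137535 ≈ -22139.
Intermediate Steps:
1/((59 + p/68)² - 6021) - 1*22139 = 1/((59 + 75/68)² - 6021) - 1*22139 = 1/((59 + 75*(1/68))² - 6021) - 22139 = 1/((59 + 75/68)² - 6021) - 22139 = 1/((4087/68)² - 6021) - 22139 = 1/(16703569/4624 - 6021) - 22139 = 1/(-11137535/4624) - 22139 = -4624/11137535 - 22139 = -246573891989/11137535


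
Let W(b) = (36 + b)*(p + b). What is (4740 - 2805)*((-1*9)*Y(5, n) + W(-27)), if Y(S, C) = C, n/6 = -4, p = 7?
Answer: 69660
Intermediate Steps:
n = -24 (n = 6*(-4) = -24)
W(b) = (7 + b)*(36 + b) (W(b) = (36 + b)*(7 + b) = (7 + b)*(36 + b))
(4740 - 2805)*((-1*9)*Y(5, n) + W(-27)) = (4740 - 2805)*(-1*9*(-24) + (252 + (-27)² + 43*(-27))) = 1935*(-9*(-24) + (252 + 729 - 1161)) = 1935*(216 - 180) = 1935*36 = 69660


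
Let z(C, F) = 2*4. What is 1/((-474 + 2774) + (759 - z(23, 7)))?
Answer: 1/3051 ≈ 0.00032776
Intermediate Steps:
z(C, F) = 8
1/((-474 + 2774) + (759 - z(23, 7))) = 1/((-474 + 2774) + (759 - 1*8)) = 1/(2300 + (759 - 8)) = 1/(2300 + 751) = 1/3051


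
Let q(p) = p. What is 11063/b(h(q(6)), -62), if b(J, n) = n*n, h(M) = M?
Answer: 11063/3844 ≈ 2.8780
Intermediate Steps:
b(J, n) = n**2
11063/b(h(q(6)), -62) = 11063/((-62)**2) = 11063/3844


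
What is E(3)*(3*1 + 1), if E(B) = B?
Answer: 12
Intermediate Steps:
E(3)*(3*1 + 1) = 3*(3*1 + 1) = 3*(3 + 1) = 3*4 = 12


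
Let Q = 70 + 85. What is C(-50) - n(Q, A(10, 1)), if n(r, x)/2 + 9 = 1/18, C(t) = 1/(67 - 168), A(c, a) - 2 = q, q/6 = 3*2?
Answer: 16252/909 ≈ 17.879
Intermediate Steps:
q = 36 (q = 6*(3*2) = 6*6 = 36)
A(c, a) = 38 (A(c, a) = 2 + 36 = 38)
Q = 155
C(t) = -1/101 (C(t) = 1/(-101) = -1/101)
n(r, x) = -161/9 (n(r, x) = -18 + 2/18 = -18 + 2*(1/18) = -18 + 1/9 = -161/9)
C(-50) - n(Q, A(10, 1)) = -1/101 - 1*(-161/9) = -1/101 + 161/9 = 16252/909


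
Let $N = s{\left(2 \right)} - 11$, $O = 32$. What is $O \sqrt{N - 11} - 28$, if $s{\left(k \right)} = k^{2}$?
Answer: $-28 + 96 i \sqrt{2} \approx -28.0 + 135.76 i$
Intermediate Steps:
$N = -7$ ($N = 2^{2} - 11 = 4 - 11 = -7$)
$O \sqrt{N - 11} - 28 = 32 \sqrt{-7 - 11} - 28 = 32 \sqrt{-18} - 28 = 32 \cdot 3 i \sqrt{2} - 28 = 96 i \sqrt{2} - 28 = -28 + 96 i \sqrt{2}$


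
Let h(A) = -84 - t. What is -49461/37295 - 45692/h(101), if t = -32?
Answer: 425377792/484835 ≈ 877.37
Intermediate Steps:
h(A) = -52 (h(A) = -84 - 1*(-32) = -84 + 32 = -52)
-49461/37295 - 45692/h(101) = -49461/37295 - 45692/(-52) = -49461*1/37295 - 45692*(-1/52) = -49461/37295 + 11423/13 = 425377792/484835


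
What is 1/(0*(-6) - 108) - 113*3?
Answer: -36613/108 ≈ -339.01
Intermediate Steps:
1/(0*(-6) - 108) - 113*3 = 1/(0 - 108) - 339 = 1/(-108) - 339 = -1/108 - 339 = -36613/108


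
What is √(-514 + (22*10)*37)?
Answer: √7626 ≈ 87.327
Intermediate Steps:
√(-514 + (22*10)*37) = √(-514 + 220*37) = √(-514 + 8140) = √7626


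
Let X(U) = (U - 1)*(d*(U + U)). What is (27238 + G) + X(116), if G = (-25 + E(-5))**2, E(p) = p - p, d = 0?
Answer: 27863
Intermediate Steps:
E(p) = 0
X(U) = 0 (X(U) = (U - 1)*(0*(U + U)) = (-1 + U)*(0*(2*U)) = (-1 + U)*0 = 0)
G = 625 (G = (-25 + 0)**2 = (-25)**2 = 625)
(27238 + G) + X(116) = (27238 + 625) + 0 = 27863 + 0 = 27863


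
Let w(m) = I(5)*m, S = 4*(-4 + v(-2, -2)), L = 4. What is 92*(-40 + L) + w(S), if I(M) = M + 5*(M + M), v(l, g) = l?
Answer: -4632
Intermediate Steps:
S = -24 (S = 4*(-4 - 2) = 4*(-6) = -24)
I(M) = 11*M (I(M) = M + 5*(2*M) = M + 10*M = 11*M)
w(m) = 55*m (w(m) = (11*5)*m = 55*m)
92*(-40 + L) + w(S) = 92*(-40 + 4) + 55*(-24) = 92*(-36) - 1320 = -3312 - 1320 = -4632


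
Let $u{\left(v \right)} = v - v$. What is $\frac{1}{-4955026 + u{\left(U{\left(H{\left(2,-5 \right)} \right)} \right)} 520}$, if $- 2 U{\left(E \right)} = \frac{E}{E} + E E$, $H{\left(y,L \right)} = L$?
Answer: $- \frac{1}{4955026} \approx -2.0182 \cdot 10^{-7}$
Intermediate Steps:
$U{\left(E \right)} = - \frac{1}{2} - \frac{E^{2}}{2}$ ($U{\left(E \right)} = - \frac{\frac{E}{E} + E E}{2} = - \frac{1 + E^{2}}{2} = - \frac{1}{2} - \frac{E^{2}}{2}$)
$u{\left(v \right)} = 0$
$\frac{1}{-4955026 + u{\left(U{\left(H{\left(2,-5 \right)} \right)} \right)} 520} = \frac{1}{-4955026 + 0 \cdot 520} = \frac{1}{-4955026 + 0} = \frac{1}{-4955026} = - \frac{1}{4955026}$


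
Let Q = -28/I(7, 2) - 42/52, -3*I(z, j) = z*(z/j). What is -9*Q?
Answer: -4293/182 ≈ -23.588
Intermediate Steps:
I(z, j) = -z**2/(3*j) (I(z, j) = -z*z/j/3 = -z**2/(3*j))
Q = 477/182 (Q = -28/((-1/3*7**2/2)) - 42/52 = -28/((-1/3*1/2*49)) - 42*1/52 = -28/(-49/6) - 21/26 = -28*(-6/49) - 21/26 = 24/7 - 21/26 = 477/182 ≈ 2.6209)
-9*Q = -9*477/182 = -4293/182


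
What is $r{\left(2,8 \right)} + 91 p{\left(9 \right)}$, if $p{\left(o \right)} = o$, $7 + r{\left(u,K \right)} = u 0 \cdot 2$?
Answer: $812$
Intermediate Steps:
$r{\left(u,K \right)} = -7$ ($r{\left(u,K \right)} = -7 + u 0 \cdot 2 = -7 + 0 \cdot 2 = -7 + 0 = -7$)
$r{\left(2,8 \right)} + 91 p{\left(9 \right)} = -7 + 91 \cdot 9 = -7 + 819 = 812$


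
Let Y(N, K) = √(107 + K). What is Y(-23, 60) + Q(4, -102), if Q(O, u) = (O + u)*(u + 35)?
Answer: 6566 + √167 ≈ 6578.9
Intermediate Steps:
Q(O, u) = (35 + u)*(O + u) (Q(O, u) = (O + u)*(35 + u) = (35 + u)*(O + u))
Y(-23, 60) + Q(4, -102) = √(107 + 60) + ((-102)² + 35*4 + 35*(-102) + 4*(-102)) = √167 + (10404 + 140 - 3570 - 408) = √167 + 6566 = 6566 + √167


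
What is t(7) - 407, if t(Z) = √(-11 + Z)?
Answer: -407 + 2*I ≈ -407.0 + 2.0*I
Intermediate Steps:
t(7) - 407 = √(-11 + 7) - 407 = √(-4) - 407 = 2*I - 407 = -407 + 2*I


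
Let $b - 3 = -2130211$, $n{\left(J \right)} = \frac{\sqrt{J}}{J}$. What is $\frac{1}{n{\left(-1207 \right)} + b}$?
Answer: $- \frac{2571161056}{5477107850779649} + \frac{i \sqrt{1207}}{5477107850779649} \approx -4.6944 \cdot 10^{-7} + 6.3431 \cdot 10^{-15} i$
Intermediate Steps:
$n{\left(J \right)} = \frac{1}{\sqrt{J}}$
$b = -2130208$ ($b = 3 - 2130211 = -2130208$)
$\frac{1}{n{\left(-1207 \right)} + b} = \frac{1}{\frac{1}{\sqrt{-1207}} - 2130208} = \frac{1}{- \frac{i \sqrt{1207}}{1207} - 2130208} = \frac{1}{-2130208 - \frac{i \sqrt{1207}}{1207}}$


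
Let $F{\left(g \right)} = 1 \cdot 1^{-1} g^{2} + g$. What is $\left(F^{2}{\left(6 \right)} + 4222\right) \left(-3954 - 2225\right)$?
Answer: $-36987494$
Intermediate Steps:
$F{\left(g \right)} = g + g^{2}$ ($F{\left(g \right)} = 1 \cdot 1 g^{2} + g = 1 g^{2} + g = g^{2} + g = g + g^{2}$)
$\left(F^{2}{\left(6 \right)} + 4222\right) \left(-3954 - 2225\right) = \left(\left(6 \left(1 + 6\right)\right)^{2} + 4222\right) \left(-3954 - 2225\right) = \left(\left(6 \cdot 7\right)^{2} + 4222\right) \left(-6179\right) = \left(42^{2} + 4222\right) \left(-6179\right) = \left(1764 + 4222\right) \left(-6179\right) = 5986 \left(-6179\right) = -36987494$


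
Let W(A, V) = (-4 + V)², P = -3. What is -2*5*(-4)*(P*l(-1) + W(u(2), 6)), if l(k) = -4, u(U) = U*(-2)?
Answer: 640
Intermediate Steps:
u(U) = -2*U
-2*5*(-4)*(P*l(-1) + W(u(2), 6)) = -2*5*(-4)*(-3*(-4) + (-4 + 6)²) = -(-40)*(12 + 2²) = -(-40)*(12 + 4) = -(-40)*16 = -2*(-320) = 640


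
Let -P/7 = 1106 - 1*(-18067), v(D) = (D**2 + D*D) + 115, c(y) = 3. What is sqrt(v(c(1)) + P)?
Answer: I*sqrt(134078) ≈ 366.17*I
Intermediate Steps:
v(D) = 115 + 2*D**2 (v(D) = (D**2 + D**2) + 115 = 2*D**2 + 115 = 115 + 2*D**2)
P = -134211 (P = -7*(1106 - 1*(-18067)) = -7*(1106 + 18067) = -7*19173 = -134211)
sqrt(v(c(1)) + P) = sqrt((115 + 2*3**2) - 134211) = sqrt((115 + 2*9) - 134211) = sqrt((115 + 18) - 134211) = sqrt(133 - 134211) = sqrt(-134078) = I*sqrt(134078)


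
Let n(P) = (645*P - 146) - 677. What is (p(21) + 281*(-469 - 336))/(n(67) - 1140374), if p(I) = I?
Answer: 113092/548991 ≈ 0.20600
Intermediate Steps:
n(P) = -823 + 645*P (n(P) = (-146 + 645*P) - 677 = -823 + 645*P)
(p(21) + 281*(-469 - 336))/(n(67) - 1140374) = (21 + 281*(-469 - 336))/((-823 + 645*67) - 1140374) = (21 + 281*(-805))/((-823 + 43215) - 1140374) = (21 - 226205)/(42392 - 1140374) = -226184/(-1097982) = -226184*(-1/1097982) = 113092/548991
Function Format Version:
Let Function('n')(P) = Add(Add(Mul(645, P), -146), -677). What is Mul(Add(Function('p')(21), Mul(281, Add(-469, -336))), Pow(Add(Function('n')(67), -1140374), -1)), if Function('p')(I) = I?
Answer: Rational(113092, 548991) ≈ 0.20600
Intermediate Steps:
Function('n')(P) = Add(-823, Mul(645, P)) (Function('n')(P) = Add(Add(-146, Mul(645, P)), -677) = Add(-823, Mul(645, P)))
Mul(Add(Function('p')(21), Mul(281, Add(-469, -336))), Pow(Add(Function('n')(67), -1140374), -1)) = Mul(Add(21, Mul(281, Add(-469, -336))), Pow(Add(Add(-823, Mul(645, 67)), -1140374), -1)) = Mul(Add(21, Mul(281, -805)), Pow(Add(Add(-823, 43215), -1140374), -1)) = Mul(Add(21, -226205), Pow(Add(42392, -1140374), -1)) = Mul(-226184, Pow(-1097982, -1)) = Mul(-226184, Rational(-1, 1097982)) = Rational(113092, 548991)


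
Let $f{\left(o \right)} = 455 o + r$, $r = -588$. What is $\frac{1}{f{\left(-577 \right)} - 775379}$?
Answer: $- \frac{1}{1038502} \approx -9.6293 \cdot 10^{-7}$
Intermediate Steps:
$f{\left(o \right)} = -588 + 455 o$ ($f{\left(o \right)} = 455 o - 588 = -588 + 455 o$)
$\frac{1}{f{\left(-577 \right)} - 775379} = \frac{1}{\left(-588 + 455 \left(-577\right)\right) - 775379} = \frac{1}{\left(-588 - 262535\right) - 775379} = \frac{1}{-263123 - 775379} = \frac{1}{-1038502} = - \frac{1}{1038502}$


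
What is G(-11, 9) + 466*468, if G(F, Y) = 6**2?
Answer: 218124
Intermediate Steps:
G(F, Y) = 36
G(-11, 9) + 466*468 = 36 + 466*468 = 36 + 218088 = 218124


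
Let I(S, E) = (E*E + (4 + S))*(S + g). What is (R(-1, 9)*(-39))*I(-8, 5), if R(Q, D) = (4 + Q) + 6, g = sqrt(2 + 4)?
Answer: 58968 - 7371*sqrt(6) ≈ 40913.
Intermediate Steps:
g = sqrt(6) ≈ 2.4495
R(Q, D) = 10 + Q
I(S, E) = (S + sqrt(6))*(4 + S + E**2) (I(S, E) = (E*E + (4 + S))*(S + sqrt(6)) = (E**2 + (4 + S))*(S + sqrt(6)) = (4 + S + E**2)*(S + sqrt(6)) = (S + sqrt(6))*(4 + S + E**2))
(R(-1, 9)*(-39))*I(-8, 5) = ((10 - 1)*(-39))*((-8)**2 + 4*(-8) + 4*sqrt(6) - 8*sqrt(6) - 8*5**2 + sqrt(6)*5**2) = (9*(-39))*(64 - 32 + 4*sqrt(6) - 8*sqrt(6) - 8*25 + sqrt(6)*25) = -351*(64 - 32 + 4*sqrt(6) - 8*sqrt(6) - 200 + 25*sqrt(6)) = -351*(-168 + 21*sqrt(6)) = 58968 - 7371*sqrt(6)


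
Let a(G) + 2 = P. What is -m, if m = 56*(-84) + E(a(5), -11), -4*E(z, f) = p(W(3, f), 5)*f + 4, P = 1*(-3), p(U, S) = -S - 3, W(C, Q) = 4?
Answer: 4727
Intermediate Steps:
p(U, S) = -3 - S
P = -3
a(G) = -5 (a(G) = -2 - 3 = -5)
E(z, f) = -1 + 2*f (E(z, f) = -((-3 - 1*5)*f + 4)/4 = -((-3 - 5)*f + 4)/4 = -(-8*f + 4)/4 = -(4 - 8*f)/4 = -1 + 2*f)
m = -4727 (m = 56*(-84) + (-1 + 2*(-11)) = -4704 + (-1 - 22) = -4704 - 23 = -4727)
-m = -1*(-4727) = 4727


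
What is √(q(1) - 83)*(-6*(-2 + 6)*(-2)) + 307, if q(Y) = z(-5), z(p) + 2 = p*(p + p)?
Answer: 307 + 48*I*√35 ≈ 307.0 + 283.97*I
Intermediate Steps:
z(p) = -2 + 2*p² (z(p) = -2 + p*(p + p) = -2 + p*(2*p) = -2 + 2*p²)
q(Y) = 48 (q(Y) = -2 + 2*(-5)² = -2 + 2*25 = -2 + 50 = 48)
√(q(1) - 83)*(-6*(-2 + 6)*(-2)) + 307 = √(48 - 83)*(-6*(-2 + 6)*(-2)) + 307 = √(-35)*(-6*4*(-2)) + 307 = (I*√35)*(-24*(-2)) + 307 = (I*√35)*48 + 307 = 48*I*√35 + 307 = 307 + 48*I*√35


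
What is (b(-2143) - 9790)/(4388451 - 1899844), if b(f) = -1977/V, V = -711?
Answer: -2319571/589799859 ≈ -0.0039328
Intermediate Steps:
b(f) = 659/237 (b(f) = -1977/(-711) = -1977*(-1/711) = 659/237)
(b(-2143) - 9790)/(4388451 - 1899844) = (659/237 - 9790)/(4388451 - 1899844) = -2319571/237/2488607 = -2319571/237*1/2488607 = -2319571/589799859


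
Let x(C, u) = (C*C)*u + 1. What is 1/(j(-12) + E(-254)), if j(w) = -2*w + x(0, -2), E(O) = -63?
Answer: -1/38 ≈ -0.026316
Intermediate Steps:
x(C, u) = 1 + u*C² (x(C, u) = C²*u + 1 = u*C² + 1 = 1 + u*C²)
j(w) = 1 - 2*w (j(w) = -2*w + (1 - 2*0²) = -2*w + (1 - 2*0) = -2*w + (1 + 0) = -2*w + 1 = 1 - 2*w)
1/(j(-12) + E(-254)) = 1/((1 - 2*(-12)) - 63) = 1/((1 + 24) - 63) = 1/(25 - 63) = 1/(-38) = -1/38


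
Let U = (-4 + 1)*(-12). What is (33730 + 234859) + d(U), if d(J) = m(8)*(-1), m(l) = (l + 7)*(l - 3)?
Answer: 268514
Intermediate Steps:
U = 36 (U = -3*(-12) = 36)
m(l) = (-3 + l)*(7 + l) (m(l) = (7 + l)*(-3 + l) = (-3 + l)*(7 + l))
d(J) = -75 (d(J) = (-21 + 8**2 + 4*8)*(-1) = (-21 + 64 + 32)*(-1) = 75*(-1) = -75)
(33730 + 234859) + d(U) = (33730 + 234859) - 75 = 268589 - 75 = 268514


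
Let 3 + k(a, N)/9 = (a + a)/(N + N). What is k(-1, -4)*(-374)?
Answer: 18513/2 ≈ 9256.5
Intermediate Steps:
k(a, N) = -27 + 9*a/N (k(a, N) = -27 + 9*((a + a)/(N + N)) = -27 + 9*((2*a)/((2*N))) = -27 + 9*((2*a)*(1/(2*N))) = -27 + 9*(a/N) = -27 + 9*a/N)
k(-1, -4)*(-374) = (-27 + 9*(-1)/(-4))*(-374) = (-27 + 9*(-1)*(-1/4))*(-374) = (-27 + 9/4)*(-374) = -99/4*(-374) = 18513/2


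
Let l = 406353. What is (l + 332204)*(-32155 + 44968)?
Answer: 9463130841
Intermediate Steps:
(l + 332204)*(-32155 + 44968) = (406353 + 332204)*(-32155 + 44968) = 738557*12813 = 9463130841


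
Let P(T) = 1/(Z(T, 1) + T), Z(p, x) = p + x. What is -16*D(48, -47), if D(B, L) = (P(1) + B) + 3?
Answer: -2464/3 ≈ -821.33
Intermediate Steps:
P(T) = 1/(1 + 2*T) (P(T) = 1/((T + 1) + T) = 1/((1 + T) + T) = 1/(1 + 2*T))
D(B, L) = 10/3 + B (D(B, L) = (1/(1 + 2*1) + B) + 3 = (1/(1 + 2) + B) + 3 = (1/3 + B) + 3 = 10/3 + B)
-16*D(48, -47) = -16*(10/3 + 48) = -16*154/3 = -2464/3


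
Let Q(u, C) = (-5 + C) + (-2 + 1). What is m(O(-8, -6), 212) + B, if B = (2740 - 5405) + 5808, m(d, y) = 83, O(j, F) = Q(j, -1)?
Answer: 3226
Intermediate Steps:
Q(u, C) = -6 + C (Q(u, C) = (-5 + C) - 1 = -6 + C)
O(j, F) = -7 (O(j, F) = -6 - 1 = -7)
B = 3143 (B = -2665 + 5808 = 3143)
m(O(-8, -6), 212) + B = 83 + 3143 = 3226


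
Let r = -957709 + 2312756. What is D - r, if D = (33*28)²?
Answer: -501271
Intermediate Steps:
D = 853776 (D = 924² = 853776)
r = 1355047
D - r = 853776 - 1*1355047 = 853776 - 1355047 = -501271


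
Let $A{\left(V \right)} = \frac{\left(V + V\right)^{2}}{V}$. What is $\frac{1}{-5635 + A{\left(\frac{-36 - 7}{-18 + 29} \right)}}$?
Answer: $- \frac{11}{62157} \approx -0.00017697$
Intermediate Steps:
$A{\left(V \right)} = 4 V$ ($A{\left(V \right)} = \frac{\left(2 V\right)^{2}}{V} = \frac{4 V^{2}}{V} = 4 V$)
$\frac{1}{-5635 + A{\left(\frac{-36 - 7}{-18 + 29} \right)}} = \frac{1}{-5635 + 4 \frac{-36 - 7}{-18 + 29}} = \frac{1}{-5635 + 4 \left(- \frac{43}{11}\right)} = \frac{1}{-5635 - \frac{172}{11}} = \frac{1}{- \frac{62157}{11}} = - \frac{11}{62157}$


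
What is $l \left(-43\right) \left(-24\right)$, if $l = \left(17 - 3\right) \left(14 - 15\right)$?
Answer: $-14448$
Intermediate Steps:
$l = -14$ ($l = 14 \left(-1\right) = -14$)
$l \left(-43\right) \left(-24\right) = \left(-14\right) \left(-43\right) \left(-24\right) = 602 \left(-24\right) = -14448$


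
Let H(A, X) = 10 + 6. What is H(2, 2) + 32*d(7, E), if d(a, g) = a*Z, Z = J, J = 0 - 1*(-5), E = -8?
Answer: 1136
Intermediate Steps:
J = 5 (J = 0 + 5 = 5)
H(A, X) = 16
Z = 5
d(a, g) = 5*a (d(a, g) = a*5 = 5*a)
H(2, 2) + 32*d(7, E) = 16 + 32*(5*7) = 16 + 32*35 = 16 + 1120 = 1136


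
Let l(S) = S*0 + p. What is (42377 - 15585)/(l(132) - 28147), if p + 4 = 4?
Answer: -26792/28147 ≈ -0.95186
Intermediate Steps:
p = 0 (p = -4 + 4 = 0)
l(S) = 0 (l(S) = S*0 + 0 = 0 + 0 = 0)
(42377 - 15585)/(l(132) - 28147) = (42377 - 15585)/(0 - 28147) = 26792/(-28147) = 26792*(-1/28147) = -26792/28147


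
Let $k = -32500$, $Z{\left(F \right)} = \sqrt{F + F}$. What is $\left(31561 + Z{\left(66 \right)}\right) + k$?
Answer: $-939 + 2 \sqrt{33} \approx -927.51$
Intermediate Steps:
$Z{\left(F \right)} = \sqrt{2} \sqrt{F}$ ($Z{\left(F \right)} = \sqrt{2 F} = \sqrt{2} \sqrt{F}$)
$\left(31561 + Z{\left(66 \right)}\right) + k = \left(31561 + \sqrt{2} \sqrt{66}\right) - 32500 = \left(31561 + 2 \sqrt{33}\right) - 32500 = -939 + 2 \sqrt{33}$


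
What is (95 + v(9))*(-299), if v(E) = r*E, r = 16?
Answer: -71461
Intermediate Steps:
v(E) = 16*E
(95 + v(9))*(-299) = (95 + 16*9)*(-299) = (95 + 144)*(-299) = 239*(-299) = -71461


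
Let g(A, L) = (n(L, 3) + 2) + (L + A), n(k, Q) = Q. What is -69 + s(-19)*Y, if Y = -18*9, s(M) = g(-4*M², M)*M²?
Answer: 85266687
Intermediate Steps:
g(A, L) = 5 + A + L (g(A, L) = (3 + 2) + (L + A) = 5 + (A + L) = 5 + A + L)
s(M) = M²*(5 + M - 4*M²) (s(M) = (5 - 4*M² + M)*M² = (5 + M - 4*M²)*M² = M²*(5 + M - 4*M²))
Y = -162
-69 + s(-19)*Y = -69 + ((-19)²*(5 - 19 - 4*(-19)²))*(-162) = -69 + (361*(5 - 19 - 4*361))*(-162) = -69 + (361*(5 - 19 - 1444))*(-162) = -69 + (361*(-1458))*(-162) = -69 - 526338*(-162) = -69 + 85266756 = 85266687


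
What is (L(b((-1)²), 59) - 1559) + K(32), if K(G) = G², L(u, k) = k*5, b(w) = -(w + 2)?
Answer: -240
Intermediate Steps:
b(w) = -2 - w (b(w) = -(2 + w) = -2 - w)
L(u, k) = 5*k
(L(b((-1)²), 59) - 1559) + K(32) = (5*59 - 1559) + 32² = (295 - 1559) + 1024 = -1264 + 1024 = -240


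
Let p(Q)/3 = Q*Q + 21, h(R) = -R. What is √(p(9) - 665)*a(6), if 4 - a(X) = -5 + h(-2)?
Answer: 7*I*√359 ≈ 132.63*I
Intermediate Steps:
p(Q) = 63 + 3*Q² (p(Q) = 3*(Q*Q + 21) = 3*(Q² + 21) = 3*(21 + Q²) = 63 + 3*Q²)
a(X) = 7 (a(X) = 4 - (-5 - 1*(-2)) = 4 - (-5 + 2) = 4 - 1*(-3) = 4 + 3 = 7)
√(p(9) - 665)*a(6) = √((63 + 3*9²) - 665)*7 = √((63 + 3*81) - 665)*7 = √((63 + 243) - 665)*7 = √(306 - 665)*7 = √(-359)*7 = (I*√359)*7 = 7*I*√359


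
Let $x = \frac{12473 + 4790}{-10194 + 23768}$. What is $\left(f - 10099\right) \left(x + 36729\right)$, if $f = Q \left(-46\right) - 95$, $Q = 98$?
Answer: $- \frac{3665037387859}{6787} \approx -5.4001 \cdot 10^{8}$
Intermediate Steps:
$f = -4603$ ($f = 98 \left(-46\right) - 95 = -4508 - 95 = -4603$)
$x = \frac{17263}{13574} \approx 1.2718$
$\left(f - 10099\right) \left(x + 36729\right) = \left(-4603 - 10099\right) \left(\frac{17263}{13574} + 36729\right) = \left(-14702\right) \frac{498576709}{13574} = - \frac{3665037387859}{6787}$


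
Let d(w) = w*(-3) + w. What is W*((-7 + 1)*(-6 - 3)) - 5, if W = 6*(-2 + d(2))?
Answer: -1949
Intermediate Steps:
d(w) = -2*w (d(w) = -3*w + w = -2*w)
W = -36 (W = 6*(-2 - 2*2) = 6*(-2 - 4) = 6*(-6) = -36)
W*((-7 + 1)*(-6 - 3)) - 5 = -36*(-7 + 1)*(-6 - 3) - 5 = -(-216)*(-9) - 5 = -36*54 - 5 = -1944 - 5 = -1949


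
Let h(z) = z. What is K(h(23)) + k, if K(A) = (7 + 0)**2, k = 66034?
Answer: 66083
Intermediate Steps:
K(A) = 49 (K(A) = 7**2 = 49)
K(h(23)) + k = 49 + 66034 = 66083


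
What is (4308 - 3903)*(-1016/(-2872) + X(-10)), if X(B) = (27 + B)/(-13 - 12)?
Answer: -237168/1795 ≈ -132.13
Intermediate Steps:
X(B) = -27/25 - B/25 (X(B) = (27 + B)/(-25) = (27 + B)*(-1/25) = -27/25 - B/25)
(4308 - 3903)*(-1016/(-2872) + X(-10)) = (4308 - 3903)*(-1016/(-2872) + (-27/25 - 1/25*(-10))) = 405*(-1016*(-1/2872) + (-27/25 + ⅖)) = 405*(127/359 - 17/25) = 405*(-2928/8975) = -237168/1795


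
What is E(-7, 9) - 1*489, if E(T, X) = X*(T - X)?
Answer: -633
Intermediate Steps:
E(-7, 9) - 1*489 = 9*(-7 - 1*9) - 1*489 = 9*(-7 - 9) - 489 = 9*(-16) - 489 = -144 - 489 = -633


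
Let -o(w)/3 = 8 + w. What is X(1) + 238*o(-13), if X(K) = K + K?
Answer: 3572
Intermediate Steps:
X(K) = 2*K
o(w) = -24 - 3*w (o(w) = -3*(8 + w) = -24 - 3*w)
X(1) + 238*o(-13) = 2*1 + 238*(-24 - 3*(-13)) = 2 + 238*(-24 + 39) = 2 + 238*15 = 2 + 3570 = 3572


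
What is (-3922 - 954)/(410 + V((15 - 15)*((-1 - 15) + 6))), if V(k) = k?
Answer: -2438/205 ≈ -11.893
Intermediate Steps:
(-3922 - 954)/(410 + V((15 - 15)*((-1 - 15) + 6))) = (-3922 - 954)/(410 + (15 - 15)*((-1 - 15) + 6)) = -4876/(410 + 0*(-16 + 6)) = -4876/(410 + 0*(-10)) = -4876/(410 + 0) = -4876/410 = -4876*1/410 = -2438/205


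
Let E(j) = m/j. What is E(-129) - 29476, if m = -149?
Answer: -3802255/129 ≈ -29475.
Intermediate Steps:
E(j) = -149/j
E(-129) - 29476 = -149/(-129) - 29476 = -149*(-1/129) - 29476 = 149/129 - 29476 = -3802255/129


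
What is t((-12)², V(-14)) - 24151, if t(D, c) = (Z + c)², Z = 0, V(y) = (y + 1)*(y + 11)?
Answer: -22630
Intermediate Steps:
V(y) = (1 + y)*(11 + y)
t(D, c) = c² (t(D, c) = (0 + c)² = c²)
t((-12)², V(-14)) - 24151 = (11 + (-14)² + 12*(-14))² - 24151 = (11 + 196 - 168)² - 24151 = 39² - 24151 = 1521 - 24151 = -22630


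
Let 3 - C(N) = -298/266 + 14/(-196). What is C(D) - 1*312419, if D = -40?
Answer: -83102339/266 ≈ -3.1242e+5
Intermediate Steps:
C(N) = 1115/266 (C(N) = 3 - (-298/266 + 14/(-196)) = 3 - (-298*1/266 + 14*(-1/196)) = 3 - (-149/133 - 1/14) = 3 - 1*(-317/266) = 3 + 317/266 = 1115/266)
C(D) - 1*312419 = 1115/266 - 1*312419 = 1115/266 - 312419 = -83102339/266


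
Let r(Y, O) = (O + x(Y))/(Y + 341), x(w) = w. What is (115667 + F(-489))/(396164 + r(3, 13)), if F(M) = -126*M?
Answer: 7623083/17035054 ≈ 0.44749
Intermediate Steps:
r(Y, O) = (O + Y)/(341 + Y) (r(Y, O) = (O + Y)/(Y + 341) = (O + Y)/(341 + Y))
(115667 + F(-489))/(396164 + r(3, 13)) = (115667 - 126*(-489))/(396164 + (13 + 3)/(341 + 3)) = (115667 + 61614)/(396164 + 16/344) = 177281/(396164 + (1/344)*16) = 177281/(396164 + 2/43) = 177281/(17035054/43) = 177281*(43/17035054) = 7623083/17035054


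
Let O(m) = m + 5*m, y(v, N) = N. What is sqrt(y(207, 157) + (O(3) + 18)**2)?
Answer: sqrt(1453) ≈ 38.118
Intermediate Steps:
O(m) = 6*m
sqrt(y(207, 157) + (O(3) + 18)**2) = sqrt(157 + (6*3 + 18)**2) = sqrt(157 + (18 + 18)**2) = sqrt(157 + 36**2) = sqrt(157 + 1296) = sqrt(1453)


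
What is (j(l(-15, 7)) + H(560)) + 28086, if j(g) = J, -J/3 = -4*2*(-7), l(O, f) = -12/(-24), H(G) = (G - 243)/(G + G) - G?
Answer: 30641277/1120 ≈ 27358.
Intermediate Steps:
H(G) = -G + (-243 + G)/(2*G) (H(G) = (-243 + G)/((2*G)) - G = (-243 + G)*(1/(2*G)) - G = (-243 + G)/(2*G) - G = -G + (-243 + G)/(2*G))
l(O, f) = 1/2 (l(O, f) = -12*(-1/24) = 1/2)
J = -168 (J = -3*(-4*2)*(-7) = -(-24)*(-7) = -3*56 = -168)
j(g) = -168
(j(l(-15, 7)) + H(560)) + 28086 = (-168 + (1/2 - 1*560 - 243/2/560)) + 28086 = (-168 + (1/2 - 560 - 243/2*1/560)) + 28086 = (-168 + (1/2 - 560 - 243/1120)) + 28086 = (-168 - 626883/1120) + 28086 = -815043/1120 + 28086 = 30641277/1120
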